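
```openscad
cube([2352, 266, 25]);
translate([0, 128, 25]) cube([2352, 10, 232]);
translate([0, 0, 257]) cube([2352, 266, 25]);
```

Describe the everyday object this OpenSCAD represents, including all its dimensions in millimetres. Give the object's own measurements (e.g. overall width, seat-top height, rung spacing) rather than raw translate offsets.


An I-beam lying along x, 2352 mm long. Overall section height 282 mm. Two flanges 266 mm wide (y) and 25 mm thick, one on the floor and one at the top; a web 10 mm thick runs between them, centred on the flange width.


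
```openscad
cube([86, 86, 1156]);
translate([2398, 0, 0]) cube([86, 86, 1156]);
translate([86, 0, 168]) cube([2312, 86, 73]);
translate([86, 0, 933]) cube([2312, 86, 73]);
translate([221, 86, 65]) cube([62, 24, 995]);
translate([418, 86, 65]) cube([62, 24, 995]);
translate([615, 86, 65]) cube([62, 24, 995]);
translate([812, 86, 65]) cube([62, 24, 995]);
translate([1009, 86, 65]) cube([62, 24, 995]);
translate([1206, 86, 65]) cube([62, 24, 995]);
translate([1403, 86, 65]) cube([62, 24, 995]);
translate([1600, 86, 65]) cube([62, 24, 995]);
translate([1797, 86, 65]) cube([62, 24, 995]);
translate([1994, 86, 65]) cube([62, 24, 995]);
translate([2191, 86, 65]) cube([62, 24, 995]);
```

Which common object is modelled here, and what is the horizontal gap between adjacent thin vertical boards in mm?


A fence section. The picket gap is 135 mm.

Two posts, two rails, 11 pickets — a fence section. Span 2312 mm holds 11 pickets of 62 mm with 12 equal gaps: ⌊(2312 − 11·62) / 12⌋ = 135 mm.


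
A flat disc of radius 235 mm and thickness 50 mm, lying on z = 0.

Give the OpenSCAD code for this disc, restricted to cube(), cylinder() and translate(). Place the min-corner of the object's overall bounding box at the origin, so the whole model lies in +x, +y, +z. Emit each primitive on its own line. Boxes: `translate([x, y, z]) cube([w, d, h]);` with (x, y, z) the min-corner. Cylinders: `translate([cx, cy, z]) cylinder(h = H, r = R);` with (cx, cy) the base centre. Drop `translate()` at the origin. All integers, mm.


translate([235, 235, 0]) cylinder(h = 50, r = 235);


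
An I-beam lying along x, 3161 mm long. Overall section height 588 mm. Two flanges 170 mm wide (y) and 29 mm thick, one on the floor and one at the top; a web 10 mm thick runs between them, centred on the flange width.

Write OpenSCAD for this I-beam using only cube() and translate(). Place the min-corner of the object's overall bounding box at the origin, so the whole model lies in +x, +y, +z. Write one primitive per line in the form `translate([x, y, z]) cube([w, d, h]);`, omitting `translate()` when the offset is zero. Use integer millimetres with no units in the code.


cube([3161, 170, 29]);
translate([0, 80, 29]) cube([3161, 10, 530]);
translate([0, 0, 559]) cube([3161, 170, 29]);


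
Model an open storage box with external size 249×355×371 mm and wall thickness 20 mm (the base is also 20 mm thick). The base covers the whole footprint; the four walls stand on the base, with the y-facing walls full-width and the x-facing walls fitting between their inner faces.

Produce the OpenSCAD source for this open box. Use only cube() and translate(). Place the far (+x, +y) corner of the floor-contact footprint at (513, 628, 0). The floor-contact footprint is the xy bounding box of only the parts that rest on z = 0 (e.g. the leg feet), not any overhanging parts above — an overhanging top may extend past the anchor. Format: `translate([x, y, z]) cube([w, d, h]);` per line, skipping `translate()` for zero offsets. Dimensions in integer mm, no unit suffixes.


translate([264, 273, 0]) cube([249, 355, 20]);
translate([264, 273, 20]) cube([249, 20, 351]);
translate([264, 608, 20]) cube([249, 20, 351]);
translate([264, 293, 20]) cube([20, 315, 351]);
translate([493, 293, 20]) cube([20, 315, 351]);


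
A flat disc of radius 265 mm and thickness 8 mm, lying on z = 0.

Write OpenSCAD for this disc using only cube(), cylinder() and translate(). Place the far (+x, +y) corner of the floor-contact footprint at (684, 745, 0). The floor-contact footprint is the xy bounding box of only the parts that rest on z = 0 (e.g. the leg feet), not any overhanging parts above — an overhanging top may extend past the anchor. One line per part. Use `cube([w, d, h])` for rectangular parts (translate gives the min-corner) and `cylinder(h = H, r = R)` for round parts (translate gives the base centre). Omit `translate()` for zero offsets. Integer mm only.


translate([419, 480, 0]) cylinder(h = 8, r = 265);


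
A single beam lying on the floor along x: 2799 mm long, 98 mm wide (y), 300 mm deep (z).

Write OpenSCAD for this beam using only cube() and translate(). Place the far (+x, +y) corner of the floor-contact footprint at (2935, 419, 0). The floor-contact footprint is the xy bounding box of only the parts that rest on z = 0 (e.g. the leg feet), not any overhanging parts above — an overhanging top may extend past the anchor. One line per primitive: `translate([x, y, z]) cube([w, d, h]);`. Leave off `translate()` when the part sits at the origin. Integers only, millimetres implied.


translate([136, 321, 0]) cube([2799, 98, 300]);


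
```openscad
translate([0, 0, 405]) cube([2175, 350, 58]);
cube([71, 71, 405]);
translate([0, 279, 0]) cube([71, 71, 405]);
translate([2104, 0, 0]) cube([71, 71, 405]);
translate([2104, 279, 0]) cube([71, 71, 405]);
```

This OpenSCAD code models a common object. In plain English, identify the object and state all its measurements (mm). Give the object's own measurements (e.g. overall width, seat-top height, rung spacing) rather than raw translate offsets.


A long wooden bench with a 2175 mm (x) × 350 mm (y) seat, 58 mm thick, its top surface 463 mm above the floor. Four 71 mm square legs at the seat corners, flush with the edges, run from z = 0 to the seat underside.


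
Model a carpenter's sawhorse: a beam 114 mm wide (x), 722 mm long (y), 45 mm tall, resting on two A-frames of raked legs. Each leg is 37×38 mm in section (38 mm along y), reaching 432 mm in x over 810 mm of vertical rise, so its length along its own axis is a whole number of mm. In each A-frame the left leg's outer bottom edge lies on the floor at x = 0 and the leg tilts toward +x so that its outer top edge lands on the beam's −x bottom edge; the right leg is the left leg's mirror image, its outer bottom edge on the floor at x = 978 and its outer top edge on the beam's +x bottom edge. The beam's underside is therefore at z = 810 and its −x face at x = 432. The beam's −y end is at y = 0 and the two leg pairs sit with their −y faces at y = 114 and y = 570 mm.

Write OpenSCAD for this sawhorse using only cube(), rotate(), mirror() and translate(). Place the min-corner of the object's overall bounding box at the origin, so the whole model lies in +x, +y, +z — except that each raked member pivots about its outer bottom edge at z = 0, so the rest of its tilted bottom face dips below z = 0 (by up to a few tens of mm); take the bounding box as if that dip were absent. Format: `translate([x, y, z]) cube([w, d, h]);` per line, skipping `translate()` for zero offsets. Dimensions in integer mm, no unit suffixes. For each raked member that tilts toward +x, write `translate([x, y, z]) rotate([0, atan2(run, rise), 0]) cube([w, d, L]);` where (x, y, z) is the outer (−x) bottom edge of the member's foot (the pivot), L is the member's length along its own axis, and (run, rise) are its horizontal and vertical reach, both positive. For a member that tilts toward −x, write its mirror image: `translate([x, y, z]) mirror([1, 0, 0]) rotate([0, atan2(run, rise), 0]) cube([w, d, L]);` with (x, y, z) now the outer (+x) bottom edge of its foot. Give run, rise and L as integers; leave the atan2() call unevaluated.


translate([432, 0, 810]) cube([114, 722, 45]);
translate([0, 114, 0]) rotate([0, atan2(432, 810), 0]) cube([37, 38, 918]);
translate([978, 114, 0]) mirror([1, 0, 0]) rotate([0, atan2(432, 810), 0]) cube([37, 38, 918]);
translate([0, 570, 0]) rotate([0, atan2(432, 810), 0]) cube([37, 38, 918]);
translate([978, 570, 0]) mirror([1, 0, 0]) rotate([0, atan2(432, 810), 0]) cube([37, 38, 918]);


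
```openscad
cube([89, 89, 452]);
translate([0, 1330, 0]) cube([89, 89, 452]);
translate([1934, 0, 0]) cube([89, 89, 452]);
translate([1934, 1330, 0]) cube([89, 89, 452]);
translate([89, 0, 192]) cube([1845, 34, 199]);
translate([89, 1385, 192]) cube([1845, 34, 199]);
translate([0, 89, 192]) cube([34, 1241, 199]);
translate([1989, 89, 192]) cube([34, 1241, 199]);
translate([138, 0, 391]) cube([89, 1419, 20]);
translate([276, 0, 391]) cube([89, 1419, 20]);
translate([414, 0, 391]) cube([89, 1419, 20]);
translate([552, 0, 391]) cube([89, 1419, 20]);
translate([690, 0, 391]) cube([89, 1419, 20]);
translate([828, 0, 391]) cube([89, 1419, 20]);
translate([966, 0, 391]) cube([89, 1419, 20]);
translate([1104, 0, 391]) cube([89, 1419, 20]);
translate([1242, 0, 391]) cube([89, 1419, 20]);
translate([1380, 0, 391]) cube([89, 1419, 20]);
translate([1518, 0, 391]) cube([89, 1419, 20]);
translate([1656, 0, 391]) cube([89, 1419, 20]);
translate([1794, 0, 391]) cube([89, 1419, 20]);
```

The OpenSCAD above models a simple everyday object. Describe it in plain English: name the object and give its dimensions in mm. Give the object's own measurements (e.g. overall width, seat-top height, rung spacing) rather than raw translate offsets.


A bed frame 2023 mm long (x) by 1419 mm wide (y). Four 89×89 mm corner posts, 452 mm tall, at the corners of the footprint. Four rails of 34 mm thickness and 199 mm height run between adjacent posts with their undersides at z = 192 mm, their outer faces flush with the outside of the frame (the two x-running rails run between the posts' inner faces; the two y-running rails run between the posts' inner faces). 13 slats, each 89 mm wide (x) and 20 mm thick, lie across the top of the two x-running rails, running the full 1419 mm width of the frame in y; along x they sit between the end posts with a 49 mm gap after the −x posts and between neighbouring slats, leaving 51 mm before the +x posts.


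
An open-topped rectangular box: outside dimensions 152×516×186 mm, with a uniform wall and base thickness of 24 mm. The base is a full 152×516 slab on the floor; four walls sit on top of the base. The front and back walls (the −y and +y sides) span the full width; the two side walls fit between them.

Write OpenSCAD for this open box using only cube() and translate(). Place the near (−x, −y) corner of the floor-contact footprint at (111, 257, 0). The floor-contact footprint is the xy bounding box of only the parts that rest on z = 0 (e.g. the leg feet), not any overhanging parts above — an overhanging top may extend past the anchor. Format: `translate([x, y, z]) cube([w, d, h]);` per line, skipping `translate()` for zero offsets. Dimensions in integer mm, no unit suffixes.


translate([111, 257, 0]) cube([152, 516, 24]);
translate([111, 257, 24]) cube([152, 24, 162]);
translate([111, 749, 24]) cube([152, 24, 162]);
translate([111, 281, 24]) cube([24, 468, 162]);
translate([239, 281, 24]) cube([24, 468, 162]);


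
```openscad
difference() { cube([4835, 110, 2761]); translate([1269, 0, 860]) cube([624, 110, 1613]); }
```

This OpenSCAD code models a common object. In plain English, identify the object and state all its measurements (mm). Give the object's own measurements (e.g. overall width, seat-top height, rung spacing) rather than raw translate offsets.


A wall 4835 mm long (x), 110 mm thick (y), 2761 mm tall, with a rectangular window opening cut through it. The opening is 624 mm wide and 1613 mm tall; its sill is at z = 860 mm and its near (−x) edge is 1269 mm from the wall's −x end. The opening passes through the full wall thickness.


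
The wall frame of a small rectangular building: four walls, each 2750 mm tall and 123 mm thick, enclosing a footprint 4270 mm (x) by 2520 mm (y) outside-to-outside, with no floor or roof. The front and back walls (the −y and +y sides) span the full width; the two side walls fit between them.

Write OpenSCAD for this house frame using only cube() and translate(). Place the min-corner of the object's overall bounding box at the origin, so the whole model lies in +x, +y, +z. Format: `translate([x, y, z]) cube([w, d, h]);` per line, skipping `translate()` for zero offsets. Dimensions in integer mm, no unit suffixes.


cube([4270, 123, 2750]);
translate([0, 2397, 0]) cube([4270, 123, 2750]);
translate([0, 123, 0]) cube([123, 2274, 2750]);
translate([4147, 123, 0]) cube([123, 2274, 2750]);


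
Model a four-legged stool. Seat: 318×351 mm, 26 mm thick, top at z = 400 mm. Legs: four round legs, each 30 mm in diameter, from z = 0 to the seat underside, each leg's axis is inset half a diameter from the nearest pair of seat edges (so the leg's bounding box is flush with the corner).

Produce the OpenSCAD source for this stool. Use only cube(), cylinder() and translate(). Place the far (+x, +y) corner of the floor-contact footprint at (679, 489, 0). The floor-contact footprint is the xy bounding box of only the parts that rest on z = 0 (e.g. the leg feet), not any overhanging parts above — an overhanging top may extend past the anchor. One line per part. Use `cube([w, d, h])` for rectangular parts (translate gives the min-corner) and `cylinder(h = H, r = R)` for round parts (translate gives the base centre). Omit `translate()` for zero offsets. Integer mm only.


// leg_h = 400 - 26 = 374
translate([361, 138, 374]) cube([318, 351, 26]);
translate([376, 153, 0]) cylinder(h = 374, r = 15);
translate([664, 153, 0]) cylinder(h = 374, r = 15);
translate([376, 474, 0]) cylinder(h = 374, r = 15);
translate([664, 474, 0]) cylinder(h = 374, r = 15);


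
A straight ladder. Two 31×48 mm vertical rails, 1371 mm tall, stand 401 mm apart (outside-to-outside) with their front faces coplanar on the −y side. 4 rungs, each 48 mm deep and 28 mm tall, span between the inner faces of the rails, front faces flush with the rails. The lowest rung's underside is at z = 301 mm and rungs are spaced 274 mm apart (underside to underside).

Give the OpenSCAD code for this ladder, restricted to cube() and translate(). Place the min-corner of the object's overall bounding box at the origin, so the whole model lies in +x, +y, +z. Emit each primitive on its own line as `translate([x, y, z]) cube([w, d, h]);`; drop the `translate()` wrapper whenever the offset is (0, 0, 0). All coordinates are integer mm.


cube([31, 48, 1371]);
translate([370, 0, 0]) cube([31, 48, 1371]);
translate([31, 0, 301]) cube([339, 48, 28]);
translate([31, 0, 575]) cube([339, 48, 28]);
translate([31, 0, 849]) cube([339, 48, 28]);
translate([31, 0, 1123]) cube([339, 48, 28]);


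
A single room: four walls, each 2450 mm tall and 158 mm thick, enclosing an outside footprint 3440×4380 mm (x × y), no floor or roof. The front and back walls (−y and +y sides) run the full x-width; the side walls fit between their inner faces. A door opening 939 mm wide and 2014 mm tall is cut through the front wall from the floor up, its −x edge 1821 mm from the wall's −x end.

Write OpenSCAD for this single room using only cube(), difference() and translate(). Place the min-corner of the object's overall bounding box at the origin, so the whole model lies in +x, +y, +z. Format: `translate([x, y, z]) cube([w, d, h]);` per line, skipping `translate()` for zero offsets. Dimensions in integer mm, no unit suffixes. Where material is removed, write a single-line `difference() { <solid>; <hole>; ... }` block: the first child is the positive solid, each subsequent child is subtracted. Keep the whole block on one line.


difference() { cube([3440, 158, 2450]); translate([1821, 0, 0]) cube([939, 158, 2014]); }
translate([0, 4222, 0]) cube([3440, 158, 2450]);
translate([0, 158, 0]) cube([158, 4064, 2450]);
translate([3282, 158, 0]) cube([158, 4064, 2450]);


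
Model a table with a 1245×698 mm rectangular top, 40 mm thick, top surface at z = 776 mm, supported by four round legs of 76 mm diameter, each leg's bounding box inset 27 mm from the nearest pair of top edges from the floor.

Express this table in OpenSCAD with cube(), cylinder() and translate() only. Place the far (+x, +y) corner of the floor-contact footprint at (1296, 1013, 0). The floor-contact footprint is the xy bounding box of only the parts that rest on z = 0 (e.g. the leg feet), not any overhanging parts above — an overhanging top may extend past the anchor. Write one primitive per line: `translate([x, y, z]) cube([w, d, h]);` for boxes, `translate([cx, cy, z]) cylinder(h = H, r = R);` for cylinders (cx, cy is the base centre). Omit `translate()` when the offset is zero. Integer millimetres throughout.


translate([78, 342, 736]) cube([1245, 698, 40]);
translate([143, 407, 0]) cylinder(h = 736, r = 38);
translate([1258, 407, 0]) cylinder(h = 736, r = 38);
translate([143, 975, 0]) cylinder(h = 736, r = 38);
translate([1258, 975, 0]) cylinder(h = 736, r = 38);


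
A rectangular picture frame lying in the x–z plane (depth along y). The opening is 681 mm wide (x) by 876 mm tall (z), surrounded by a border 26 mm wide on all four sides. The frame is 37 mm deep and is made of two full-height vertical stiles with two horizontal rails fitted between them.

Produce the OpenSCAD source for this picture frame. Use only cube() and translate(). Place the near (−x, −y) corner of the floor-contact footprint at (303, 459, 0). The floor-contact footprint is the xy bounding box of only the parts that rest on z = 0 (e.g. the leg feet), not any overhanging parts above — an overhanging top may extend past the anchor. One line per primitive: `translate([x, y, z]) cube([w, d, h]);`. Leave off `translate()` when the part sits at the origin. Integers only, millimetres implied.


translate([303, 459, 0]) cube([26, 37, 928]);
translate([1010, 459, 0]) cube([26, 37, 928]);
translate([329, 459, 0]) cube([681, 37, 26]);
translate([329, 459, 902]) cube([681, 37, 26]);


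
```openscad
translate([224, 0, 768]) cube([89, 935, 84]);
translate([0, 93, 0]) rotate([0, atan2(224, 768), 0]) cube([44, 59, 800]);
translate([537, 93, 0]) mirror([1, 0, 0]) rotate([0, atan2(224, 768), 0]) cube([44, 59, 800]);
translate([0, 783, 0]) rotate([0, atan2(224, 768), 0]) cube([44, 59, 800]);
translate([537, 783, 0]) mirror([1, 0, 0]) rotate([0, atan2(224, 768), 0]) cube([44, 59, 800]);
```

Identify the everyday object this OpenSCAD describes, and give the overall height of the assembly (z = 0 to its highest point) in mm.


A sawhorse. The overall height is 852 mm.

A beam across two mirrored pairs of raked legs — a sawhorse. The beam's underside is at z = 768 (matching the legs' vertical rise in atan2(224, 768)) and the beam is 84 mm tall, so its top is at 768 + 84 = 852 mm. The raked legs top out at the beam's underside, so that is the highest point.


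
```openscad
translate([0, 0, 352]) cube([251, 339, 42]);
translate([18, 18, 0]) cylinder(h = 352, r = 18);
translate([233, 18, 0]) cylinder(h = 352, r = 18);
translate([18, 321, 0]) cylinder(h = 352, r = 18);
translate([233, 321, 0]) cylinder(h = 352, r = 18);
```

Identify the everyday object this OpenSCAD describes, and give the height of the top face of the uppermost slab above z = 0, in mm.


A stool. The seat height is 394 mm.

A 251×339×42 slab at z = 352 on four corner cylinders — a stool. The seat top is 352 + 42 = 394 mm.


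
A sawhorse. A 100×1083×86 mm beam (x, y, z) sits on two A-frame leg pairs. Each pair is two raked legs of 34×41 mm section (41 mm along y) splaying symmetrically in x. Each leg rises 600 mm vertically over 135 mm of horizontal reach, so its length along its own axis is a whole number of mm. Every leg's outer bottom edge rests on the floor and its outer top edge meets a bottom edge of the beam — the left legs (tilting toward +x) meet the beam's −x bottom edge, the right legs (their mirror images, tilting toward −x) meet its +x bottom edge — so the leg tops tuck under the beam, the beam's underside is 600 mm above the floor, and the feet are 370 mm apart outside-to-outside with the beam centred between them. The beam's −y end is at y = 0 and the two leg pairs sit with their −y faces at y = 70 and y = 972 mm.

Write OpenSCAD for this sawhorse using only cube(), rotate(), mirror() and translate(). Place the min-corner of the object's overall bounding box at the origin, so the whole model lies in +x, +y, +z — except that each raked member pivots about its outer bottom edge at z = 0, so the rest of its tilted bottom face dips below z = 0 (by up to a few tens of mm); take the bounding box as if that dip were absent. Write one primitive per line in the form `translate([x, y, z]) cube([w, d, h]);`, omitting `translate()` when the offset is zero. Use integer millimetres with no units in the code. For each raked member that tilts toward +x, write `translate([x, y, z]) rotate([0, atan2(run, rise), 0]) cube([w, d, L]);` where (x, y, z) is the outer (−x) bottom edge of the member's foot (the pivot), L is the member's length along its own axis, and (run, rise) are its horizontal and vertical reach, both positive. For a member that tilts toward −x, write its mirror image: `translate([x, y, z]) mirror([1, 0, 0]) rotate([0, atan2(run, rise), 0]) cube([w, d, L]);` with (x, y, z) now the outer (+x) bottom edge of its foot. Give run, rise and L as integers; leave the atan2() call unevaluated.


translate([135, 0, 600]) cube([100, 1083, 86]);
translate([0, 70, 0]) rotate([0, atan2(135, 600), 0]) cube([34, 41, 615]);
translate([370, 70, 0]) mirror([1, 0, 0]) rotate([0, atan2(135, 600), 0]) cube([34, 41, 615]);
translate([0, 972, 0]) rotate([0, atan2(135, 600), 0]) cube([34, 41, 615]);
translate([370, 972, 0]) mirror([1, 0, 0]) rotate([0, atan2(135, 600), 0]) cube([34, 41, 615]);


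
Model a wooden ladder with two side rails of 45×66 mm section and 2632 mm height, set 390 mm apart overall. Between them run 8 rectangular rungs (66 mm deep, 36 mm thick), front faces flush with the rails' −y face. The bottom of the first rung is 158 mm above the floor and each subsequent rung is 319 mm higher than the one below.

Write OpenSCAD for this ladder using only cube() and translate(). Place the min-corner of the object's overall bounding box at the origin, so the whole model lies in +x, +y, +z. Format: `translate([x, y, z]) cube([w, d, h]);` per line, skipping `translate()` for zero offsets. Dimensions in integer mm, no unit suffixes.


cube([45, 66, 2632]);
translate([345, 0, 0]) cube([45, 66, 2632]);
translate([45, 0, 158]) cube([300, 66, 36]);
translate([45, 0, 477]) cube([300, 66, 36]);
translate([45, 0, 796]) cube([300, 66, 36]);
translate([45, 0, 1115]) cube([300, 66, 36]);
translate([45, 0, 1434]) cube([300, 66, 36]);
translate([45, 0, 1753]) cube([300, 66, 36]);
translate([45, 0, 2072]) cube([300, 66, 36]);
translate([45, 0, 2391]) cube([300, 66, 36]);


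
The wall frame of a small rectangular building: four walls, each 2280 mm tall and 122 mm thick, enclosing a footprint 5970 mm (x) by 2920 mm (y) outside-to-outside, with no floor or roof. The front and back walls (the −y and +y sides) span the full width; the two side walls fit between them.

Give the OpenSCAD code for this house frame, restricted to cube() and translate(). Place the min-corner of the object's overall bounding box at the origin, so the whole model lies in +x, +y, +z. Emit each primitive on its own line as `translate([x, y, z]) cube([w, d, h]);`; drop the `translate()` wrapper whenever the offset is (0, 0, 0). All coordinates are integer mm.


cube([5970, 122, 2280]);
translate([0, 2798, 0]) cube([5970, 122, 2280]);
translate([0, 122, 0]) cube([122, 2676, 2280]);
translate([5848, 122, 0]) cube([122, 2676, 2280]);


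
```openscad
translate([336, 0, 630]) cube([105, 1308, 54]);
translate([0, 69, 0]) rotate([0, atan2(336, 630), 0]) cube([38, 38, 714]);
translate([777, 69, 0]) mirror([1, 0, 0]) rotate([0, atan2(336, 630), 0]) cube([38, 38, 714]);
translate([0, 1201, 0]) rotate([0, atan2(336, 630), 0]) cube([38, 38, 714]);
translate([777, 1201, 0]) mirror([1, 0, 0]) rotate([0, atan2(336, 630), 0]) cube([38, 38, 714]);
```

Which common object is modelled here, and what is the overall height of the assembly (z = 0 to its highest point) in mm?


A sawhorse. The overall height is 684 mm.

A beam across two mirrored pairs of raked legs — a sawhorse. The beam's underside is at z = 630 (matching the legs' vertical rise in atan2(336, 630)) and the beam is 54 mm tall, so its top is at 630 + 54 = 684 mm. The raked legs top out at the beam's underside, so that is the highest point.


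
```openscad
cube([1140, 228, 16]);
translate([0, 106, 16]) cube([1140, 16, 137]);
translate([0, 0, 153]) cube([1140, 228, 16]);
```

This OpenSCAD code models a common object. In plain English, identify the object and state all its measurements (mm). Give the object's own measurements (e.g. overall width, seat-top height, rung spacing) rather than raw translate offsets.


An I-beam lying along x, 1140 mm long. Overall section height 169 mm. Two flanges 228 mm wide (y) and 16 mm thick, one on the floor and one at the top; a web 16 mm thick runs between them, centred on the flange width.


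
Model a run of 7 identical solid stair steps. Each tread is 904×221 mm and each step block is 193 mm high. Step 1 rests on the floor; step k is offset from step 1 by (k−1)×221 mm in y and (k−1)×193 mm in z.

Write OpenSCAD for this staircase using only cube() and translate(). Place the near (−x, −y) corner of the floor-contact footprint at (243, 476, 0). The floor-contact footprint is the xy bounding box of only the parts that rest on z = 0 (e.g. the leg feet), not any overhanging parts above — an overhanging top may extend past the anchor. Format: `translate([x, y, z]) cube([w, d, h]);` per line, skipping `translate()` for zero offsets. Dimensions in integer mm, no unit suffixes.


translate([243, 476, 0]) cube([904, 221, 193]);
translate([243, 697, 193]) cube([904, 221, 193]);
translate([243, 918, 386]) cube([904, 221, 193]);
translate([243, 1139, 579]) cube([904, 221, 193]);
translate([243, 1360, 772]) cube([904, 221, 193]);
translate([243, 1581, 965]) cube([904, 221, 193]);
translate([243, 1802, 1158]) cube([904, 221, 193]);


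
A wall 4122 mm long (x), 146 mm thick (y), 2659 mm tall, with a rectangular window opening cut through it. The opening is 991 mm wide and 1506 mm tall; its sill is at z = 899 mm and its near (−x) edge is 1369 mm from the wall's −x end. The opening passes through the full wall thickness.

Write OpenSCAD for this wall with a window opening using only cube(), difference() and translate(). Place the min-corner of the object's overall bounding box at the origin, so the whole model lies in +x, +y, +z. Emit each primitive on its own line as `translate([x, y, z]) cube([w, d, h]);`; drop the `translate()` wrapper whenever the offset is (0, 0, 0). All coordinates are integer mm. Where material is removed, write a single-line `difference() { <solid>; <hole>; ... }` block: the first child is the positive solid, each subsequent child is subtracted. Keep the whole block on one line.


difference() { cube([4122, 146, 2659]); translate([1369, 0, 899]) cube([991, 146, 1506]); }


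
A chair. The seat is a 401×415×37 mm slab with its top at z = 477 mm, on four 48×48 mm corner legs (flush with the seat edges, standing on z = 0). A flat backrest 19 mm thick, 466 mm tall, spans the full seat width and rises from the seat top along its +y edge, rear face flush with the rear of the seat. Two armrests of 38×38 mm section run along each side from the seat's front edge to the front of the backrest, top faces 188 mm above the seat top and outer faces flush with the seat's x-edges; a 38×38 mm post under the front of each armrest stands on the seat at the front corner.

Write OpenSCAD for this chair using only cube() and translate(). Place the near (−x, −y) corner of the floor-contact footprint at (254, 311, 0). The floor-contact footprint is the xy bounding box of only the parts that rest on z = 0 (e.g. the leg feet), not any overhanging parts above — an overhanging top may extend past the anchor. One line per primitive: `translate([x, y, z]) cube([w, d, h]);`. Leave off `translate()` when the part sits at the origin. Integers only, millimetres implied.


// leg_h = 477 - 37 = 440
// arm post h = 188 - 38 = 150
translate([254, 311, 440]) cube([401, 415, 37]);
translate([254, 311, 0]) cube([48, 48, 440]);
translate([607, 311, 0]) cube([48, 48, 440]);
translate([254, 678, 0]) cube([48, 48, 440]);
translate([607, 678, 0]) cube([48, 48, 440]);
translate([254, 707, 477]) cube([401, 19, 466]);
translate([254, 311, 627]) cube([38, 396, 38]);
translate([617, 311, 627]) cube([38, 396, 38]);
translate([254, 311, 477]) cube([38, 38, 150]);
translate([617, 311, 477]) cube([38, 38, 150]);


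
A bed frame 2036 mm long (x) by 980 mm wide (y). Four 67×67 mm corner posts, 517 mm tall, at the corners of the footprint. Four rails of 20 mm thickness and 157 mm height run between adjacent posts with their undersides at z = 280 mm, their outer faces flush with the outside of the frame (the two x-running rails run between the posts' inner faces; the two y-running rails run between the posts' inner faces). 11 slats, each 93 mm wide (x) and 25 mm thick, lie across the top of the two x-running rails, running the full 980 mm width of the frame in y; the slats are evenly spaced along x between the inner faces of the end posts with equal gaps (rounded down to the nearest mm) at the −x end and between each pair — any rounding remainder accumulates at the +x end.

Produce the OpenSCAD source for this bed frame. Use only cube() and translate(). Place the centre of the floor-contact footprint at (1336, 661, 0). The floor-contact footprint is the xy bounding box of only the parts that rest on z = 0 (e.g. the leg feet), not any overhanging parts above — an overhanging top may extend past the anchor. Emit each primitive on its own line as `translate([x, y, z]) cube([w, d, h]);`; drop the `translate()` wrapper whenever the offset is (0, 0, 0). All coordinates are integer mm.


// slat z = rail_z + rail_h = 280 + 157 = 437
// slat gap = ⌊(1902 − 11·93) / 12⌋ = 73
translate([318, 171, 0]) cube([67, 67, 517]);
translate([318, 1084, 0]) cube([67, 67, 517]);
translate([2287, 171, 0]) cube([67, 67, 517]);
translate([2287, 1084, 0]) cube([67, 67, 517]);
translate([385, 171, 280]) cube([1902, 20, 157]);
translate([385, 1131, 280]) cube([1902, 20, 157]);
translate([318, 238, 280]) cube([20, 846, 157]);
translate([2334, 238, 280]) cube([20, 846, 157]);
translate([458, 171, 437]) cube([93, 980, 25]);
translate([624, 171, 437]) cube([93, 980, 25]);
translate([790, 171, 437]) cube([93, 980, 25]);
translate([956, 171, 437]) cube([93, 980, 25]);
translate([1122, 171, 437]) cube([93, 980, 25]);
translate([1288, 171, 437]) cube([93, 980, 25]);
translate([1454, 171, 437]) cube([93, 980, 25]);
translate([1620, 171, 437]) cube([93, 980, 25]);
translate([1786, 171, 437]) cube([93, 980, 25]);
translate([1952, 171, 437]) cube([93, 980, 25]);
translate([2118, 171, 437]) cube([93, 980, 25]);


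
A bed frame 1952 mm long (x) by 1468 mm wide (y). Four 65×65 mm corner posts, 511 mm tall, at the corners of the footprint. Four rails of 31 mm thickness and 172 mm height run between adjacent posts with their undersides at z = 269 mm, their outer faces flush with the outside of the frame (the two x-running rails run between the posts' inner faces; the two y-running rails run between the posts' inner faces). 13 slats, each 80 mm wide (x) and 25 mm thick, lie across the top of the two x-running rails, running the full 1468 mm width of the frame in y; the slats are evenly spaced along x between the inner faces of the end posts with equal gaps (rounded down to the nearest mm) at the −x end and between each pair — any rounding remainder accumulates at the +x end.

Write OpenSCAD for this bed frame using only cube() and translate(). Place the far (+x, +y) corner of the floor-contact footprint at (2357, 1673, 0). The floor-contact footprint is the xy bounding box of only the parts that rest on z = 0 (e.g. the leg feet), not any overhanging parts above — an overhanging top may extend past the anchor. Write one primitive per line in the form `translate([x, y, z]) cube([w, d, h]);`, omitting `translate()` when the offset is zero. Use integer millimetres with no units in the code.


translate([405, 205, 0]) cube([65, 65, 511]);
translate([405, 1608, 0]) cube([65, 65, 511]);
translate([2292, 205, 0]) cube([65, 65, 511]);
translate([2292, 1608, 0]) cube([65, 65, 511]);
translate([470, 205, 269]) cube([1822, 31, 172]);
translate([470, 1642, 269]) cube([1822, 31, 172]);
translate([405, 270, 269]) cube([31, 1338, 172]);
translate([2326, 270, 269]) cube([31, 1338, 172]);
translate([525, 205, 441]) cube([80, 1468, 25]);
translate([660, 205, 441]) cube([80, 1468, 25]);
translate([795, 205, 441]) cube([80, 1468, 25]);
translate([930, 205, 441]) cube([80, 1468, 25]);
translate([1065, 205, 441]) cube([80, 1468, 25]);
translate([1200, 205, 441]) cube([80, 1468, 25]);
translate([1335, 205, 441]) cube([80, 1468, 25]);
translate([1470, 205, 441]) cube([80, 1468, 25]);
translate([1605, 205, 441]) cube([80, 1468, 25]);
translate([1740, 205, 441]) cube([80, 1468, 25]);
translate([1875, 205, 441]) cube([80, 1468, 25]);
translate([2010, 205, 441]) cube([80, 1468, 25]);
translate([2145, 205, 441]) cube([80, 1468, 25]);


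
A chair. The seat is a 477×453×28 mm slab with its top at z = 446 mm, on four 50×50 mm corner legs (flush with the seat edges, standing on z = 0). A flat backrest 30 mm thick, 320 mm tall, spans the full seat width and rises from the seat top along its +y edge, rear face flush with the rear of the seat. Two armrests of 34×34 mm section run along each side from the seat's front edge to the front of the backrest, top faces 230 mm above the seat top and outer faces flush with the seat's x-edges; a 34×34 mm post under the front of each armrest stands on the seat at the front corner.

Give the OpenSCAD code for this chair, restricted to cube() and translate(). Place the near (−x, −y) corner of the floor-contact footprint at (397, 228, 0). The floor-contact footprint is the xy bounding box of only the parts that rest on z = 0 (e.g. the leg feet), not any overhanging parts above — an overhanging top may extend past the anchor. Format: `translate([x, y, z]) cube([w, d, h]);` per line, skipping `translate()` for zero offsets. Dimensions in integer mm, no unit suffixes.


translate([397, 228, 418]) cube([477, 453, 28]);
translate([397, 228, 0]) cube([50, 50, 418]);
translate([824, 228, 0]) cube([50, 50, 418]);
translate([397, 631, 0]) cube([50, 50, 418]);
translate([824, 631, 0]) cube([50, 50, 418]);
translate([397, 651, 446]) cube([477, 30, 320]);
translate([397, 228, 642]) cube([34, 423, 34]);
translate([840, 228, 642]) cube([34, 423, 34]);
translate([397, 228, 446]) cube([34, 34, 196]);
translate([840, 228, 446]) cube([34, 34, 196]);


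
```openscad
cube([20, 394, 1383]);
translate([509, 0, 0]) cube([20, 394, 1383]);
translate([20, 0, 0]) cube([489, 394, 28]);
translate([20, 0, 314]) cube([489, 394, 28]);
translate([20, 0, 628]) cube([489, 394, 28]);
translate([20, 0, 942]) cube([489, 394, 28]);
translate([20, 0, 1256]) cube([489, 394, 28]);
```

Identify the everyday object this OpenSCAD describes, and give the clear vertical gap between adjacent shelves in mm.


A bookshelf. The clear shelf gap is 286 mm.

Two tall side panels with 5 horizontal boards between them — a bookshelf. The first two shelf undersides are at z = 0 and z = 314; with shelf thickness 28, the clear gap is 314 − 0 − 28 = 286 mm.


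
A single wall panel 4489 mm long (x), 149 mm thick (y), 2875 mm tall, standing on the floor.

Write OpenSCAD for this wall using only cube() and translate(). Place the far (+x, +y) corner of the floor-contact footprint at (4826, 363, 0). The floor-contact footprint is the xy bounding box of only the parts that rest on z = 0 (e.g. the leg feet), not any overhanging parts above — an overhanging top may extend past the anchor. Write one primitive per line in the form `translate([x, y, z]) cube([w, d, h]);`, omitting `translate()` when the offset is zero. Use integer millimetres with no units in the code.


translate([337, 214, 0]) cube([4489, 149, 2875]);


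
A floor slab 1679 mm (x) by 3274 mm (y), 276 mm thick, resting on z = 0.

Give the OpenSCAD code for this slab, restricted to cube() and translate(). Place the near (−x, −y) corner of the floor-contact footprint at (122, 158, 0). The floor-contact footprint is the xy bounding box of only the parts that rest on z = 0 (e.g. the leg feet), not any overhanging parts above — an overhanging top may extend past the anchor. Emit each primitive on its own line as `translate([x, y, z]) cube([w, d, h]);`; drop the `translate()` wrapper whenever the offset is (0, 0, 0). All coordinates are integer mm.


translate([122, 158, 0]) cube([1679, 3274, 276]);


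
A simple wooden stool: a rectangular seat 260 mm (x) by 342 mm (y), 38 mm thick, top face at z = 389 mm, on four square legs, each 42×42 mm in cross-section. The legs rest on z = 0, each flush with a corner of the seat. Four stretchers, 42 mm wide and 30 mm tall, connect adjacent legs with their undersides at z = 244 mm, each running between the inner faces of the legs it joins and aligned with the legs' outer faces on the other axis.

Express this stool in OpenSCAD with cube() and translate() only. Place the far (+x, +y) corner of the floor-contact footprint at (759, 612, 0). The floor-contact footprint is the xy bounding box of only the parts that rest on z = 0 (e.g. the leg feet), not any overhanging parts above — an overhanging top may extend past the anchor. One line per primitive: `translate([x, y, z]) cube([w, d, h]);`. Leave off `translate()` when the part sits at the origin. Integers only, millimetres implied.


// leg_h = 389 - 38 = 351
// stretcher span = 260 - 2*42 = 176
translate([499, 270, 351]) cube([260, 342, 38]);
translate([499, 270, 0]) cube([42, 42, 351]);
translate([717, 270, 0]) cube([42, 42, 351]);
translate([499, 570, 0]) cube([42, 42, 351]);
translate([717, 570, 0]) cube([42, 42, 351]);
translate([541, 270, 244]) cube([176, 42, 30]);
translate([541, 570, 244]) cube([176, 42, 30]);
translate([499, 312, 244]) cube([42, 258, 30]);
translate([717, 312, 244]) cube([42, 258, 30]);


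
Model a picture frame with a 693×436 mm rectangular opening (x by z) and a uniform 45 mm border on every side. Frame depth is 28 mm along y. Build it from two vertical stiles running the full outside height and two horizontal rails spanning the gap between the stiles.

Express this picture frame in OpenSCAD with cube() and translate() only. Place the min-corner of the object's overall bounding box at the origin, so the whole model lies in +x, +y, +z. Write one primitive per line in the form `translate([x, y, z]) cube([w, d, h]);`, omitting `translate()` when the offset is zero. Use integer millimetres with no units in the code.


cube([45, 28, 526]);
translate([738, 0, 0]) cube([45, 28, 526]);
translate([45, 0, 0]) cube([693, 28, 45]);
translate([45, 0, 481]) cube([693, 28, 45]);


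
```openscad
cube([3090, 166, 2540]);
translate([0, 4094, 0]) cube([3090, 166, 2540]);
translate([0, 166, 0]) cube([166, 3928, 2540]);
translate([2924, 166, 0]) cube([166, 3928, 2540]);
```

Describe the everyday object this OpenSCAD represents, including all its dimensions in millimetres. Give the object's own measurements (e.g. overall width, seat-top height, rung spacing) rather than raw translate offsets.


The wall frame of a small rectangular building: four walls, each 2540 mm tall and 166 mm thick, enclosing a footprint 3090 mm (x) by 4260 mm (y) outside-to-outside, with no floor or roof. The front and back walls (the −y and +y sides) span the full width; the two side walls fit between them.


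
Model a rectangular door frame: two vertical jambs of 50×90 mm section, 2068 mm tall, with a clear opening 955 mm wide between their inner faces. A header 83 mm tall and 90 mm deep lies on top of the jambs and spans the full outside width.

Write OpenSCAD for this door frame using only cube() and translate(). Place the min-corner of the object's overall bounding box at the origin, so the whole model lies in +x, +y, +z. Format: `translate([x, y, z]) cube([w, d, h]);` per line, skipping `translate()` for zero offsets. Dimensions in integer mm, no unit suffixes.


cube([50, 90, 2068]);
translate([1005, 0, 0]) cube([50, 90, 2068]);
translate([0, 0, 2068]) cube([1055, 90, 83]);
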